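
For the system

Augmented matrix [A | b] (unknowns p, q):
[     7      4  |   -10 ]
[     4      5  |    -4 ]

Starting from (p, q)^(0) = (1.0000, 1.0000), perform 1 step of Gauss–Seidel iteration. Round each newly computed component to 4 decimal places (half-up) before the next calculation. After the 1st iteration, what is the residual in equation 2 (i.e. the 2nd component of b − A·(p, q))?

0.0000

Iteration 1:
  p = (-10 - (4)·1.0000) / (7) = -2.0000
  q = (-4 - (4)·-2.0000) / (5) = 0.8000
Residual b − A·x = (0.8000, 0.0000)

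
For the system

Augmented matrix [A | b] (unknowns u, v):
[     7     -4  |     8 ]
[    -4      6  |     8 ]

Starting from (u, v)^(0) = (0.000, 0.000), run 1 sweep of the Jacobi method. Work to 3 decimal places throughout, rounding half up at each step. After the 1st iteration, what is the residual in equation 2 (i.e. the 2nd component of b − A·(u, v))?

4.574

Iteration 1:
  u = (8 - (-4)·0.000) / (7) = 1.143
  v = (8 - (-4)·0.000) / (6) = 1.333
Residual b − A·x = (5.331, 4.574)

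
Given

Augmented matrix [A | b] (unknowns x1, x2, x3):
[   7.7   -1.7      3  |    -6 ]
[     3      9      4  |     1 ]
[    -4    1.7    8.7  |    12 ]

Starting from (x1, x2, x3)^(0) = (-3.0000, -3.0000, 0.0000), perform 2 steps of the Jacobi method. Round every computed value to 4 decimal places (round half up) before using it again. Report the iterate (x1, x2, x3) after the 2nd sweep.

Iteration 1:
  x1 = (-6 - (-1.7)·-3.0000 - (3)·0.0000) / (7.7) = -1.4416
  x2 = (1 - (3)·-3.0000 - (4)·0.0000) / (9) = 1.1111
  x3 = (12 - (-4)·-3.0000 - (1.7)·-3.0000) / (8.7) = 0.5862
Iteration 2:
  x1 = (-6 - (-1.7)·1.1111 - (3)·0.5862) / (7.7) = -0.7623
  x2 = (1 - (3)·-1.4416 - (4)·0.5862) / (9) = 0.3311
  x3 = (12 - (-4)·-1.4416 - (1.7)·1.1111) / (8.7) = 0.4994

(-0.7623, 0.3311, 0.4994)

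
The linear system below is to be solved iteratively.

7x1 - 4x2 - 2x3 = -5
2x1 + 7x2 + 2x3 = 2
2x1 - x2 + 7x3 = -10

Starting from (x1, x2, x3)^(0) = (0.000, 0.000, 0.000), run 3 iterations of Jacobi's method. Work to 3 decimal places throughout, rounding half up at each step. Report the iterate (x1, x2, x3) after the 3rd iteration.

(-0.539, 0.898, -1.026)

Iteration 1:
  x1 = (-5 - (-4)·0.000 - (-2)·0.000) / (7) = -0.714
  x2 = (2 - (2)·0.000 - (2)·0.000) / (7) = 0.286
  x3 = (-10 - (2)·0.000 - (-1)·0.000) / (7) = -1.429
Iteration 2:
  x1 = (-5 - (-4)·0.286 - (-2)·-1.429) / (7) = -0.959
  x2 = (2 - (2)·-0.714 - (2)·-1.429) / (7) = 0.898
  x3 = (-10 - (2)·-0.714 - (-1)·0.286) / (7) = -1.184
Iteration 3:
  x1 = (-5 - (-4)·0.898 - (-2)·-1.184) / (7) = -0.539
  x2 = (2 - (2)·-0.959 - (2)·-1.184) / (7) = 0.898
  x3 = (-10 - (2)·-0.959 - (-1)·0.898) / (7) = -1.026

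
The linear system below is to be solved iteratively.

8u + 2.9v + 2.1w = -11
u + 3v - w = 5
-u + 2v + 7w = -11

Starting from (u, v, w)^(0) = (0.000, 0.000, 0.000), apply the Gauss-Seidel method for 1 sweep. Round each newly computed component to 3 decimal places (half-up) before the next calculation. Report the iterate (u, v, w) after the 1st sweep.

Iteration 1:
  u = (-11 - (2.9)·0.000 - (2.1)·0.000) / (8) = -1.375
  v = (5 - (1)·-1.375 - (-1)·0.000) / (3) = 2.125
  w = (-11 - (-1)·-1.375 - (2)·2.125) / (7) = -2.375

(-1.375, 2.125, -2.375)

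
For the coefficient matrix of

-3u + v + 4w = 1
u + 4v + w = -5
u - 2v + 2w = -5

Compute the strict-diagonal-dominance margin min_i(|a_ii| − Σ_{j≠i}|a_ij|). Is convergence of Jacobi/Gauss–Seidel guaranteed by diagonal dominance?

row 1: |-3| − (1+4) = -2
row 2: |4| − (1+1) = 2
row 3: |2| − (1+2) = -1
minimum over rows = -2 → not strictly diagonally dominant

-2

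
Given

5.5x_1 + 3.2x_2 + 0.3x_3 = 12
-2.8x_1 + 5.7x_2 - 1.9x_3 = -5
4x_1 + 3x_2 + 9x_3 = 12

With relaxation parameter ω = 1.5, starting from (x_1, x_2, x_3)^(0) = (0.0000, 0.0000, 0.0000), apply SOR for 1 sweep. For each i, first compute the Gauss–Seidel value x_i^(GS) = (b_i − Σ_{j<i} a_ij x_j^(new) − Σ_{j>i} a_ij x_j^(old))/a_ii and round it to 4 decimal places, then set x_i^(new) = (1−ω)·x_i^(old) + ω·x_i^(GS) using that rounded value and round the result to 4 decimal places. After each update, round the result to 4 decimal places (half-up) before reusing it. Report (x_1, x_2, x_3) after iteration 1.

(3.2727, 1.0956, -0.7296)

Iteration 1:
  x_1: GS value = (12 - (3.2)·0.0000 - (0.3)·0.0000) / (5.5) = 2.1818;  x_1 ← (1−ω)·0.0000 + ω·2.1818 = 3.2727
  x_2: GS value = (-5 - (-2.8)·3.2727 - (-1.9)·0.0000) / (5.7) = 0.7304;  x_2 ← (1−ω)·0.0000 + ω·0.7304 = 1.0956
  x_3: GS value = (12 - (4)·3.2727 - (3)·1.0956) / (9) = -0.4864;  x_3 ← (1−ω)·0.0000 + ω·-0.4864 = -0.7296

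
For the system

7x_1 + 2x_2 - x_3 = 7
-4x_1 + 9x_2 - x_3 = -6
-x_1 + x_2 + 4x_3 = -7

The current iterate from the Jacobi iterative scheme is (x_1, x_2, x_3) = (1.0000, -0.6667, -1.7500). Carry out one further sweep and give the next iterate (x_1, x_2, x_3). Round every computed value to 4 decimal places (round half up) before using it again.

One sweep:
  x_1 = (7 - (2)·-0.6667 - (-1)·-1.7500) / (7) = 0.9405
  x_2 = (-6 - (-4)·1.0000 - (-1)·-1.7500) / (9) = -0.4167
  x_3 = (-7 - (-1)·1.0000 - (1)·-0.6667) / (4) = -1.3333

(0.9405, -0.4167, -1.3333)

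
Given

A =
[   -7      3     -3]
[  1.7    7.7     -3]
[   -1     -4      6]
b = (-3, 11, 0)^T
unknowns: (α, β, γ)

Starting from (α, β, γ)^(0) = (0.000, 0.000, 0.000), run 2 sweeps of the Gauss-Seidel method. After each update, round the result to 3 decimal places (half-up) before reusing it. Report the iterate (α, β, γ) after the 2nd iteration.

Iteration 1:
  α = (-3 - (3)·0.000 - (-3)·0.000) / (-7) = 0.429
  β = (11 - (1.7)·0.429 - (-3)·0.000) / (7.7) = 1.334
  γ = (0 - (-1)·0.429 - (-4)·1.334) / (6) = 0.961
Iteration 2:
  α = (-3 - (3)·1.334 - (-3)·0.961) / (-7) = 0.588
  β = (11 - (1.7)·0.588 - (-3)·0.961) / (7.7) = 1.673
  γ = (0 - (-1)·0.588 - (-4)·1.673) / (6) = 1.213

(0.588, 1.673, 1.213)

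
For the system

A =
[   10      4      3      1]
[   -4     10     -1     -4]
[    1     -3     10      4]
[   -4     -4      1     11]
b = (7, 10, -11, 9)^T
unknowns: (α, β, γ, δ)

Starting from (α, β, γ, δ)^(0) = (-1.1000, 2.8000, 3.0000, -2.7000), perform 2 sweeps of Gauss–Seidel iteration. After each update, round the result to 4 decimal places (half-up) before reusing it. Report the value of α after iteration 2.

0.7364

Iteration 1:
  α = (7 - (4)·2.8000 - (3)·3.0000 - (1)·-2.7000) / (10) = -1.0500
  β = (10 - (-4)·-1.0500 - (-1)·3.0000 - (-4)·-2.7000) / (10) = -0.2000
  γ = (-11 - (1)·-1.0500 - (-3)·-0.2000 - (4)·-2.7000) / (10) = 0.0250
  δ = (9 - (-4)·-1.0500 - (-4)·-0.2000 - (1)·0.0250) / (11) = 0.3614
Iteration 2:
  α = (7 - (4)·-0.2000 - (3)·0.0250 - (1)·0.3614) / (10) = 0.7364
  β = (10 - (-4)·0.7364 - (-1)·0.0250 - (-4)·0.3614) / (10) = 1.4416
  γ = (-11 - (1)·0.7364 - (-3)·1.4416 - (4)·0.3614) / (10) = -0.8857
  δ = (9 - (-4)·0.7364 - (-4)·1.4416 - (1)·-0.8857) / (11) = 1.6907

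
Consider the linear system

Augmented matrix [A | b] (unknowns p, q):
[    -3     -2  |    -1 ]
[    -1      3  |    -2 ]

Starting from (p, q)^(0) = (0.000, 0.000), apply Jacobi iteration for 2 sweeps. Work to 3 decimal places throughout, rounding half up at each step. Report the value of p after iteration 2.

0.778

Iteration 1:
  p = (-1 - (-2)·0.000) / (-3) = 0.333
  q = (-2 - (-1)·0.000) / (3) = -0.667
Iteration 2:
  p = (-1 - (-2)·-0.667) / (-3) = 0.778
  q = (-2 - (-1)·0.333) / (3) = -0.556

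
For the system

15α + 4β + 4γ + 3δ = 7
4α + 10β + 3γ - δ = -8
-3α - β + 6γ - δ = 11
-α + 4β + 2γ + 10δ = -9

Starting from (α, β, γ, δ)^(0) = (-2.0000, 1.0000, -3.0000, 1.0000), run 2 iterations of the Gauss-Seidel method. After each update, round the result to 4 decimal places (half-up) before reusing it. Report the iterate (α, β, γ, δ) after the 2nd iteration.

Iteration 1:
  α = (7 - (4)·1.0000 - (4)·-3.0000 - (3)·1.0000) / (15) = 0.8000
  β = (-8 - (4)·0.8000 - (3)·-3.0000 - (-1)·1.0000) / (10) = -0.1200
  γ = (11 - (-3)·0.8000 - (-1)·-0.1200 - (-1)·1.0000) / (6) = 2.3800
  δ = (-9 - (-1)·0.8000 - (4)·-0.1200 - (2)·2.3800) / (10) = -1.2480
Iteration 2:
  α = (7 - (4)·-0.1200 - (4)·2.3800 - (3)·-1.2480) / (15) = 0.1136
  β = (-8 - (4)·0.1136 - (3)·2.3800 - (-1)·-1.2480) / (10) = -1.6842
  γ = (11 - (-3)·0.1136 - (-1)·-1.6842 - (-1)·-1.2480) / (6) = 1.4014
  δ = (-9 - (-1)·0.1136 - (4)·-1.6842 - (2)·1.4014) / (10) = -0.4952

(0.1136, -1.6842, 1.4014, -0.4952)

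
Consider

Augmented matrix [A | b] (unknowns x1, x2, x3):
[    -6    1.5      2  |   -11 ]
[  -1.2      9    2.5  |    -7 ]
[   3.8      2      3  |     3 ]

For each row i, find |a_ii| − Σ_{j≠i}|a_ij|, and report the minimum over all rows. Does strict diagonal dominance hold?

-2.8

row 1: |-6| − (1.5+2) = 2.5
row 2: |9| − (1.2+2.5) = 5.3
row 3: |3| − (3.8+2) = -2.8
minimum over rows = -2.8 → not strictly diagonally dominant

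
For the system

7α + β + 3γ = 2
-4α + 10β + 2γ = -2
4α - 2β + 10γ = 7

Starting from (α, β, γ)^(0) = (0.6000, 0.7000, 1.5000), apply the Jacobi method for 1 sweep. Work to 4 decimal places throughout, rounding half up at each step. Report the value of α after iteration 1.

-0.4571

Iteration 1:
  α = (2 - (1)·0.7000 - (3)·1.5000) / (7) = -0.4571
  β = (-2 - (-4)·0.6000 - (2)·1.5000) / (10) = -0.2600
  γ = (7 - (4)·0.6000 - (-2)·0.7000) / (10) = 0.6000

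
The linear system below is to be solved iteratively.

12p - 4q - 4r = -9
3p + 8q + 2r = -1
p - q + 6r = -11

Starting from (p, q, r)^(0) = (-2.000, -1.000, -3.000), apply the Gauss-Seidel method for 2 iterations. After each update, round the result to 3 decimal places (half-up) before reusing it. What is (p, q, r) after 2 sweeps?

(-0.699, 0.450, -1.642)

Iteration 1:
  p = (-9 - (-4)·-1.000 - (-4)·-3.000) / (12) = -2.083
  q = (-1 - (3)·-2.083 - (2)·-3.000) / (8) = 1.406
  r = (-11 - (1)·-2.083 - (-1)·1.406) / (6) = -1.252
Iteration 2:
  p = (-9 - (-4)·1.406 - (-4)·-1.252) / (12) = -0.699
  q = (-1 - (3)·-0.699 - (2)·-1.252) / (8) = 0.450
  r = (-11 - (1)·-0.699 - (-1)·0.450) / (6) = -1.642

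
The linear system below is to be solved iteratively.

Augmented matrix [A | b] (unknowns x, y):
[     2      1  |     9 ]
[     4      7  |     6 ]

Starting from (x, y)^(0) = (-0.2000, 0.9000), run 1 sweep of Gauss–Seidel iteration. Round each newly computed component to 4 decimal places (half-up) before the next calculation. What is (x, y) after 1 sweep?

Iteration 1:
  x = (9 - (1)·0.9000) / (2) = 4.0500
  y = (6 - (4)·4.0500) / (7) = -1.4571

(4.0500, -1.4571)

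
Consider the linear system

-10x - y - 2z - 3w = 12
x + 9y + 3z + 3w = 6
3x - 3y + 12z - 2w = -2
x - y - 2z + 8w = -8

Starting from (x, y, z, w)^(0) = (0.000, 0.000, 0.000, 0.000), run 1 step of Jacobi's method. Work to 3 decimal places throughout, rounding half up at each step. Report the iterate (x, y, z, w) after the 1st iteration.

(-1.200, 0.667, -0.167, -1.000)

Iteration 1:
  x = (12 - (-1)·0.000 - (-2)·0.000 - (-3)·0.000) / (-10) = -1.200
  y = (6 - (1)·0.000 - (3)·0.000 - (3)·0.000) / (9) = 0.667
  z = (-2 - (3)·0.000 - (-3)·0.000 - (-2)·0.000) / (12) = -0.167
  w = (-8 - (1)·0.000 - (-1)·0.000 - (-2)·0.000) / (8) = -1.000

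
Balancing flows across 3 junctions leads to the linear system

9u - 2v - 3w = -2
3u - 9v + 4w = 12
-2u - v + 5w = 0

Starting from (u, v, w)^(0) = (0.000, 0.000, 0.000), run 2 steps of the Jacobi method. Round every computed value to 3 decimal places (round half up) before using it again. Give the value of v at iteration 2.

-1.407

Iteration 1:
  u = (-2 - (-2)·0.000 - (-3)·0.000) / (9) = -0.222
  v = (12 - (3)·0.000 - (4)·0.000) / (-9) = -1.333
  w = (0 - (-2)·0.000 - (-1)·0.000) / (5) = 0.000
Iteration 2:
  u = (-2 - (-2)·-1.333 - (-3)·0.000) / (9) = -0.518
  v = (12 - (3)·-0.222 - (4)·0.000) / (-9) = -1.407
  w = (0 - (-2)·-0.222 - (-1)·-1.333) / (5) = -0.355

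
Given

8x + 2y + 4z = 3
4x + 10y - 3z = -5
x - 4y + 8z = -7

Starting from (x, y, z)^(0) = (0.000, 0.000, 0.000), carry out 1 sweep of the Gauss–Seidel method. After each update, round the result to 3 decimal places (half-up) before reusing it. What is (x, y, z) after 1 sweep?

Iteration 1:
  x = (3 - (2)·0.000 - (4)·0.000) / (8) = 0.375
  y = (-5 - (4)·0.375 - (-3)·0.000) / (10) = -0.650
  z = (-7 - (1)·0.375 - (-4)·-0.650) / (8) = -1.247

(0.375, -0.650, -1.247)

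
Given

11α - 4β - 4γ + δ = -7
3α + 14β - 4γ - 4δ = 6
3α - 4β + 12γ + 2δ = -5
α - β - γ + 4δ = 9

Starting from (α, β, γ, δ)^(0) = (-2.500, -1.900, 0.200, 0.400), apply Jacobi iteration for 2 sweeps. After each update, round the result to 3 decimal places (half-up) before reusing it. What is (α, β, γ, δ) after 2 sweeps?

(-0.625, 1.265, -0.124, 2.734)

Iteration 1:
  α = (-7 - (-4)·-1.900 - (-4)·0.200 - (1)·0.400) / (11) = -1.291
  β = (6 - (3)·-2.500 - (-4)·0.200 - (-4)·0.400) / (14) = 1.136
  γ = (-5 - (3)·-2.500 - (-4)·-1.900 - (2)·0.400) / (12) = -0.492
  δ = (9 - (1)·-2.500 - (-1)·-1.900 - (-1)·0.200) / (4) = 2.450
Iteration 2:
  α = (-7 - (-4)·1.136 - (-4)·-0.492 - (1)·2.450) / (11) = -0.625
  β = (6 - (3)·-1.291 - (-4)·-0.492 - (-4)·2.450) / (14) = 1.265
  γ = (-5 - (3)·-1.291 - (-4)·1.136 - (2)·2.450) / (12) = -0.124
  δ = (9 - (1)·-1.291 - (-1)·1.136 - (-1)·-0.492) / (4) = 2.734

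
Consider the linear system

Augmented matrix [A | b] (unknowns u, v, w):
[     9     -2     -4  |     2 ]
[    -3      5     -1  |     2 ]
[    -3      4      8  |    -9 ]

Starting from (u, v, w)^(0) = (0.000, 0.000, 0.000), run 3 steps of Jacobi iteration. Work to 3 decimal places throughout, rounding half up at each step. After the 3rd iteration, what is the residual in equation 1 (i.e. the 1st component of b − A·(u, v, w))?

-0.975

Iteration 1:
  u = (2 - (-2)·0.000 - (-4)·0.000) / (9) = 0.222
  v = (2 - (-3)·0.000 - (-1)·0.000) / (5) = 0.400
  w = (-9 - (-3)·0.000 - (4)·0.000) / (8) = -1.125
Iteration 2:
  u = (2 - (-2)·0.400 - (-4)·-1.125) / (9) = -0.189
  v = (2 - (-3)·0.222 - (-1)·-1.125) / (5) = 0.308
  w = (-9 - (-3)·0.222 - (4)·0.400) / (8) = -1.242
Iteration 3:
  u = (2 - (-2)·0.308 - (-4)·-1.242) / (9) = -0.261
  v = (2 - (-3)·-0.189 - (-1)·-1.242) / (5) = 0.038
  w = (-9 - (-3)·-0.189 - (4)·0.308) / (8) = -1.350
Residual b − A·x = (-0.975, -0.323, 0.865)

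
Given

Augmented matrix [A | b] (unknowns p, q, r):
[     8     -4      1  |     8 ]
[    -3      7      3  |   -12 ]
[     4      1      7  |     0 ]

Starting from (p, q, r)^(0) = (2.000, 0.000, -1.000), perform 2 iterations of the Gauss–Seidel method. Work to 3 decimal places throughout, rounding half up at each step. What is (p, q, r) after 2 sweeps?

Iteration 1:
  p = (8 - (-4)·0.000 - (1)·-1.000) / (8) = 1.125
  q = (-12 - (-3)·1.125 - (3)·-1.000) / (7) = -0.804
  r = (0 - (4)·1.125 - (1)·-0.804) / (7) = -0.528
Iteration 2:
  p = (8 - (-4)·-0.804 - (1)·-0.528) / (8) = 0.664
  q = (-12 - (-3)·0.664 - (3)·-0.528) / (7) = -1.203
  r = (0 - (4)·0.664 - (1)·-1.203) / (7) = -0.208

(0.664, -1.203, -0.208)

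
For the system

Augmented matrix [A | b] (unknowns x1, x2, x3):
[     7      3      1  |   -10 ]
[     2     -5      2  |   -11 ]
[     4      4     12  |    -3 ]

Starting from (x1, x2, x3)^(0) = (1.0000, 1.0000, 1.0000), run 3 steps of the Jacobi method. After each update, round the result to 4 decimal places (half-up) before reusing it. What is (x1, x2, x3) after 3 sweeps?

Iteration 1:
  x1 = (-10 - (3)·1.0000 - (1)·1.0000) / (7) = -2.0000
  x2 = (-11 - (2)·1.0000 - (2)·1.0000) / (-5) = 3.0000
  x3 = (-3 - (4)·1.0000 - (4)·1.0000) / (12) = -0.9167
Iteration 2:
  x1 = (-10 - (3)·3.0000 - (1)·-0.9167) / (7) = -2.5833
  x2 = (-11 - (2)·-2.0000 - (2)·-0.9167) / (-5) = 1.0333
  x3 = (-3 - (4)·-2.0000 - (4)·3.0000) / (12) = -0.5833
Iteration 3:
  x1 = (-10 - (3)·1.0333 - (1)·-0.5833) / (7) = -1.7881
  x2 = (-11 - (2)·-2.5833 - (2)·-0.5833) / (-5) = 0.9334
  x3 = (-3 - (4)·-2.5833 - (4)·1.0333) / (12) = 0.2667

(-1.7881, 0.9334, 0.2667)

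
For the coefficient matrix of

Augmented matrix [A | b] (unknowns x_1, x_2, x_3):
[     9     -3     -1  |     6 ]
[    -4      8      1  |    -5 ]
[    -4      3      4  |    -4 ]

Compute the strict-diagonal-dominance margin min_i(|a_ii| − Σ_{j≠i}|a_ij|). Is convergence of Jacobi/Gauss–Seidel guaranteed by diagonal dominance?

-3

row 1: |9| − (3+1) = 5
row 2: |8| − (4+1) = 3
row 3: |4| − (4+3) = -3
minimum over rows = -3 → not strictly diagonally dominant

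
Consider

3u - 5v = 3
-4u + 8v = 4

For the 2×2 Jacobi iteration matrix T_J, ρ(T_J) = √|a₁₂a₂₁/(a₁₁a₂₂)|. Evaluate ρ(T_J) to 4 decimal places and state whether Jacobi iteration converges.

a₁₂a₂₁/(a₁₁a₂₂) = (-5)·(-4) / ((3)·(8)) = 0.833333
ρ = √|0.833333| = √0.833333 = 0.9129
ρ < 1, so Jacobi converges

0.9129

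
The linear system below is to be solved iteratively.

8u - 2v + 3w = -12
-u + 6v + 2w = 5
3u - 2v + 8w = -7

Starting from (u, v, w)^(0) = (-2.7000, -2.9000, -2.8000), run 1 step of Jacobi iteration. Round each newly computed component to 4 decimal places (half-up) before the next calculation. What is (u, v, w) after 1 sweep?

(-1.1750, 1.3167, -0.5875)

Iteration 1:
  u = (-12 - (-2)·-2.9000 - (3)·-2.8000) / (8) = -1.1750
  v = (5 - (-1)·-2.7000 - (2)·-2.8000) / (6) = 1.3167
  w = (-7 - (3)·-2.7000 - (-2)·-2.9000) / (8) = -0.5875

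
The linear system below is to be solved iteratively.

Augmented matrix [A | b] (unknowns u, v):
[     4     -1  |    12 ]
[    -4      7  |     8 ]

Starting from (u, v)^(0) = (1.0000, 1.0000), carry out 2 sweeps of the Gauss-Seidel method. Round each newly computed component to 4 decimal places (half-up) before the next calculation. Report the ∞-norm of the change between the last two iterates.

0.5000

Iteration 1:
  u = (12 - (-1)·1.0000) / (4) = 3.2500
  v = (8 - (-4)·3.2500) / (7) = 3.0000
Iteration 2:
  u = (12 - (-1)·3.0000) / (4) = 3.7500
  v = (8 - (-4)·3.7500) / (7) = 3.2857
Change: (0.5000, 0.2857) → max |·| = 0.5000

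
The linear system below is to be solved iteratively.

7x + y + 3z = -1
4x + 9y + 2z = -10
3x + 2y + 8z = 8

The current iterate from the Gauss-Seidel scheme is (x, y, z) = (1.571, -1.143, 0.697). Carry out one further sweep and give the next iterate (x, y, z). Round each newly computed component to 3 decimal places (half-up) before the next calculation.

One sweep:
  x = (-1 - (1)·-1.143 - (3)·0.697) / (7) = -0.278
  y = (-10 - (4)·-0.278 - (2)·0.697) / (9) = -1.142
  z = (8 - (3)·-0.278 - (2)·-1.142) / (8) = 1.390

(-0.278, -1.142, 1.390)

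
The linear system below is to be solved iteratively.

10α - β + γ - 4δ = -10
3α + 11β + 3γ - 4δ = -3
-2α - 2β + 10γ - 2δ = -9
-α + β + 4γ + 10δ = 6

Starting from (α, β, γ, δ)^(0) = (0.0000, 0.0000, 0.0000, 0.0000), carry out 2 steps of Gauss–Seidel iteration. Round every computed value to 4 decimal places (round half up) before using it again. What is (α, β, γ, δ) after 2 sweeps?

(-0.5140, 0.5093, -0.7129, 0.7828)

Iteration 1:
  α = (-10 - (-1)·0.0000 - (1)·0.0000 - (-4)·0.0000) / (10) = -1.0000
  β = (-3 - (3)·-1.0000 - (3)·0.0000 - (-4)·0.0000) / (11) = 0.0000
  γ = (-9 - (-2)·-1.0000 - (-2)·0.0000 - (-2)·0.0000) / (10) = -1.1000
  δ = (6 - (-1)·-1.0000 - (1)·0.0000 - (4)·-1.1000) / (10) = 0.9400
Iteration 2:
  α = (-10 - (-1)·0.0000 - (1)·-1.1000 - (-4)·0.9400) / (10) = -0.5140
  β = (-3 - (3)·-0.5140 - (3)·-1.1000 - (-4)·0.9400) / (11) = 0.5093
  γ = (-9 - (-2)·-0.5140 - (-2)·0.5093 - (-2)·0.9400) / (10) = -0.7129
  δ = (6 - (-1)·-0.5140 - (1)·0.5093 - (4)·-0.7129) / (10) = 0.7828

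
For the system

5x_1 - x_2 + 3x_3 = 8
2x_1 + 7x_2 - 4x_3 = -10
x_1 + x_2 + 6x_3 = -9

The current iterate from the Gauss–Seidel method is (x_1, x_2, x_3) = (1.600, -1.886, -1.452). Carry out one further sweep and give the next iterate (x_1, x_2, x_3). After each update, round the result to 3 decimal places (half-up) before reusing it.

One sweep:
  x_1 = (8 - (-1)·-1.886 - (3)·-1.452) / (5) = 2.094
  x_2 = (-10 - (2)·2.094 - (-4)·-1.452) / (7) = -2.857
  x_3 = (-9 - (1)·2.094 - (1)·-2.857) / (6) = -1.373

(2.094, -2.857, -1.373)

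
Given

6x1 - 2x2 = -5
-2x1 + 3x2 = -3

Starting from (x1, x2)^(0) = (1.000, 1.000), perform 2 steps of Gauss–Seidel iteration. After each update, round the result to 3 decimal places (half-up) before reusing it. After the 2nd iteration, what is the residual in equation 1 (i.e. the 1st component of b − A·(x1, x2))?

-1.036

Iteration 1:
  x1 = (-5 - (-2)·1.000) / (6) = -0.500
  x2 = (-3 - (-2)·-0.500) / (3) = -1.333
Iteration 2:
  x1 = (-5 - (-2)·-1.333) / (6) = -1.278
  x2 = (-3 - (-2)·-1.278) / (3) = -1.852
Residual b − A·x = (-1.036, 0.000)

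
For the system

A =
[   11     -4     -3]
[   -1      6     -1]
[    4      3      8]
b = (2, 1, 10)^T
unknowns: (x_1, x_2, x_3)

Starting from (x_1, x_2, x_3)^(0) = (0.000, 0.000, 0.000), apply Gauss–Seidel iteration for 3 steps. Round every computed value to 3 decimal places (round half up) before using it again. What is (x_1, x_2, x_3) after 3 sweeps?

Iteration 1:
  x_1 = (2 - (-4)·0.000 - (-3)·0.000) / (11) = 0.182
  x_2 = (1 - (-1)·0.182 - (-1)·0.000) / (6) = 0.197
  x_3 = (10 - (4)·0.182 - (3)·0.197) / (8) = 1.085
Iteration 2:
  x_1 = (2 - (-4)·0.197 - (-3)·1.085) / (11) = 0.549
  x_2 = (1 - (-1)·0.549 - (-1)·1.085) / (6) = 0.439
  x_3 = (10 - (4)·0.549 - (3)·0.439) / (8) = 0.811
Iteration 3:
  x_1 = (2 - (-4)·0.439 - (-3)·0.811) / (11) = 0.563
  x_2 = (1 - (-1)·0.563 - (-1)·0.811) / (6) = 0.396
  x_3 = (10 - (4)·0.563 - (3)·0.396) / (8) = 0.820

(0.563, 0.396, 0.820)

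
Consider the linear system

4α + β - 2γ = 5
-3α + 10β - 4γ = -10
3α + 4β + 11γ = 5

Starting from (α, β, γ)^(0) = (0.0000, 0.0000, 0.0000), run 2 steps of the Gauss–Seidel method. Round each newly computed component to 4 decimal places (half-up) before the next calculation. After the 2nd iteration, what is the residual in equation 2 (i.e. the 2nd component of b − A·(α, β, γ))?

Iteration 1:
  α = (5 - (1)·0.0000 - (-2)·0.0000) / (4) = 1.2500
  β = (-10 - (-3)·1.2500 - (-4)·0.0000) / (10) = -0.6250
  γ = (5 - (3)·1.2500 - (4)·-0.6250) / (11) = 0.3409
Iteration 2:
  α = (5 - (1)·-0.6250 - (-2)·0.3409) / (4) = 1.5767
  β = (-10 - (-3)·1.5767 - (-4)·0.3409) / (10) = -0.3906
  γ = (5 - (3)·1.5767 - (4)·-0.3906) / (11) = 0.1666
Residual b − A·x = (-0.5830, -0.6975, -0.0003)

-0.6975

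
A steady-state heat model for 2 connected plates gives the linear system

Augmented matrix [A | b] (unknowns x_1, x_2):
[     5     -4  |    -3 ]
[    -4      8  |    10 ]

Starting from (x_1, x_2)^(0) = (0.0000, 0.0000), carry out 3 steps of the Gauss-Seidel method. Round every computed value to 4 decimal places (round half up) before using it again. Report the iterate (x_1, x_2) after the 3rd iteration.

Iteration 1:
  x_1 = (-3 - (-4)·0.0000) / (5) = -0.6000
  x_2 = (10 - (-4)·-0.6000) / (8) = 0.9500
Iteration 2:
  x_1 = (-3 - (-4)·0.9500) / (5) = 0.1600
  x_2 = (10 - (-4)·0.1600) / (8) = 1.3300
Iteration 3:
  x_1 = (-3 - (-4)·1.3300) / (5) = 0.4640
  x_2 = (10 - (-4)·0.4640) / (8) = 1.4820

(0.4640, 1.4820)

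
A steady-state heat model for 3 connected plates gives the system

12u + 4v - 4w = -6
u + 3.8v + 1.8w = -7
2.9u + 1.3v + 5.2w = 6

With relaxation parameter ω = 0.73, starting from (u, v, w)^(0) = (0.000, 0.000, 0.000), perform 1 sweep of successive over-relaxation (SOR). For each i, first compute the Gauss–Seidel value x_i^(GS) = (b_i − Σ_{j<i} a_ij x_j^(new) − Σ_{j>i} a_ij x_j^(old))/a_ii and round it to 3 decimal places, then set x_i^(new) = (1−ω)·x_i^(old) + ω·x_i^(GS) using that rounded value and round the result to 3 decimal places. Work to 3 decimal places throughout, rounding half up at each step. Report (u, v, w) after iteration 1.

(-0.365, -1.275, 1.223)

Iteration 1:
  u: GS value = (-6 - (4)·0.000 - (-4)·0.000) / (12) = -0.500;  u ← (1−ω)·0.000 + ω·-0.500 = -0.365
  v: GS value = (-7 - (1)·-0.365 - (1.8)·0.000) / (3.8) = -1.746;  v ← (1−ω)·0.000 + ω·-1.746 = -1.275
  w: GS value = (6 - (2.9)·-0.365 - (1.3)·-1.275) / (5.2) = 1.676;  w ← (1−ω)·0.000 + ω·1.676 = 1.223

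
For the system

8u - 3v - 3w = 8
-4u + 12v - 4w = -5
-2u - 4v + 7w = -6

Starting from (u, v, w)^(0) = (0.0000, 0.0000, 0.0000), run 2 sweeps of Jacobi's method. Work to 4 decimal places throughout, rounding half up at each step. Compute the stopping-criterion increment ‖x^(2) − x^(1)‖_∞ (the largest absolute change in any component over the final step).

Iteration 1:
  u = (8 - (-3)·0.0000 - (-3)·0.0000) / (8) = 1.0000
  v = (-5 - (-4)·0.0000 - (-4)·0.0000) / (12) = -0.4167
  w = (-6 - (-2)·0.0000 - (-4)·0.0000) / (7) = -0.8571
Iteration 2:
  u = (8 - (-3)·-0.4167 - (-3)·-0.8571) / (8) = 0.5223
  v = (-5 - (-4)·1.0000 - (-4)·-0.8571) / (12) = -0.3690
  w = (-6 - (-2)·1.0000 - (-4)·-0.4167) / (7) = -0.8095
Change: (-0.4777, 0.0477, 0.0476) → max |·| = 0.4777

0.4777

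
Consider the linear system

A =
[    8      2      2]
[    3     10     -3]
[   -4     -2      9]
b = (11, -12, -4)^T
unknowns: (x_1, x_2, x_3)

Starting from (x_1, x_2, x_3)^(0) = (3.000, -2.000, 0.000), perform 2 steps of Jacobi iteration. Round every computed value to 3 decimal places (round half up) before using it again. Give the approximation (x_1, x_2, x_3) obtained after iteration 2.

Iteration 1:
  x_1 = (11 - (2)·-2.000 - (2)·0.000) / (8) = 1.875
  x_2 = (-12 - (3)·3.000 - (-3)·0.000) / (10) = -2.100
  x_3 = (-4 - (-4)·3.000 - (-2)·-2.000) / (9) = 0.444
Iteration 2:
  x_1 = (11 - (2)·-2.100 - (2)·0.444) / (8) = 1.789
  x_2 = (-12 - (3)·1.875 - (-3)·0.444) / (10) = -1.629
  x_3 = (-4 - (-4)·1.875 - (-2)·-2.100) / (9) = -0.078

(1.789, -1.629, -0.078)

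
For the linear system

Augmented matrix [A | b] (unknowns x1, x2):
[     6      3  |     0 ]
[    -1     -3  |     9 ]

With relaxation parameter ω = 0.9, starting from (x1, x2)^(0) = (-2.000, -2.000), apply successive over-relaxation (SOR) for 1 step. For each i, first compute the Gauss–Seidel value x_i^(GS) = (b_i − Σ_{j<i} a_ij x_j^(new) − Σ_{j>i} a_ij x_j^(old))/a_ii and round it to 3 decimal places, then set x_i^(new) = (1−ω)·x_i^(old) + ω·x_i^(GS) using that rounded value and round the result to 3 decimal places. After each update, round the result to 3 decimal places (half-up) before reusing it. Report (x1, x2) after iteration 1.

(0.700, -3.110)

Iteration 1:
  x1: GS value = (0 - (3)·-2.000) / (6) = 1.000;  x1 ← (1−ω)·-2.000 + ω·1.000 = 0.700
  x2: GS value = (9 - (-1)·0.700) / (-3) = -3.233;  x2 ← (1−ω)·-2.000 + ω·-3.233 = -3.110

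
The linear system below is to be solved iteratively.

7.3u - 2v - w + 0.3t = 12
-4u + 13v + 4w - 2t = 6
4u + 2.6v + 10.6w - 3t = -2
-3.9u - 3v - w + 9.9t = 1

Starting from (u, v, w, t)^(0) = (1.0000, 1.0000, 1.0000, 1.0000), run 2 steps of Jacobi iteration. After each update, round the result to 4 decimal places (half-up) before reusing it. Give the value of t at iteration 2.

1.0274

Iteration 1:
  u = (12 - (-2)·1.0000 - (-1)·1.0000 - (0.3)·1.0000) / (7.3) = 2.0137
  v = (6 - (-4)·1.0000 - (4)·1.0000 - (-2)·1.0000) / (13) = 0.6154
  w = (-2 - (4)·1.0000 - (2.6)·1.0000 - (-3)·1.0000) / (10.6) = -0.5283
  t = (1 - (-3.9)·1.0000 - (-3)·1.0000 - (-1)·1.0000) / (9.9) = 0.8990
Iteration 2:
  u = (12 - (-2)·0.6154 - (-1)·-0.5283 - (0.3)·0.8990) / (7.3) = 1.7031
  v = (6 - (-4)·2.0137 - (4)·-0.5283 - (-2)·0.8990) / (13) = 1.3820
  w = (-2 - (4)·2.0137 - (2.6)·0.6154 - (-3)·0.8990) / (10.6) = -0.8451
  t = (1 - (-3.9)·2.0137 - (-3)·0.6154 - (-1)·-0.5283) / (9.9) = 1.0274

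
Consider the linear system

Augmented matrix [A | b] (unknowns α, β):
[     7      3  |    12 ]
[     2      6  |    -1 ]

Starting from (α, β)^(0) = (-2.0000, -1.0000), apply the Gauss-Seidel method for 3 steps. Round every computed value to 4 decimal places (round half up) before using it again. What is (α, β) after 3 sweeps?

Iteration 1:
  α = (12 - (3)·-1.0000) / (7) = 2.1429
  β = (-1 - (2)·2.1429) / (6) = -0.8810
Iteration 2:
  α = (12 - (3)·-0.8810) / (7) = 2.0919
  β = (-1 - (2)·2.0919) / (6) = -0.8640
Iteration 3:
  α = (12 - (3)·-0.8640) / (7) = 2.0846
  β = (-1 - (2)·2.0846) / (6) = -0.8615

(2.0846, -0.8615)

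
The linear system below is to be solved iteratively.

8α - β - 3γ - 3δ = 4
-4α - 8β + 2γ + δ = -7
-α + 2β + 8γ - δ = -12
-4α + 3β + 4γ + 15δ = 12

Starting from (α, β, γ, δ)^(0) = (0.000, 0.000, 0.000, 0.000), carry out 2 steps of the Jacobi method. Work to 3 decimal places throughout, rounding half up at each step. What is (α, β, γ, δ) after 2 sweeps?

Iteration 1:
  α = (4 - (-1)·0.000 - (-3)·0.000 - (-3)·0.000) / (8) = 0.500
  β = (-7 - (-4)·0.000 - (2)·0.000 - (1)·0.000) / (-8) = 0.875
  γ = (-12 - (-1)·0.000 - (2)·0.000 - (-1)·0.000) / (8) = -1.500
  δ = (12 - (-4)·0.000 - (3)·0.000 - (4)·0.000) / (15) = 0.800
Iteration 2:
  α = (4 - (-1)·0.875 - (-3)·-1.500 - (-3)·0.800) / (8) = 0.347
  β = (-7 - (-4)·0.500 - (2)·-1.500 - (1)·0.800) / (-8) = 0.350
  γ = (-12 - (-1)·0.500 - (2)·0.875 - (-1)·0.800) / (8) = -1.556
  δ = (12 - (-4)·0.500 - (3)·0.875 - (4)·-1.500) / (15) = 1.158

(0.347, 0.350, -1.556, 1.158)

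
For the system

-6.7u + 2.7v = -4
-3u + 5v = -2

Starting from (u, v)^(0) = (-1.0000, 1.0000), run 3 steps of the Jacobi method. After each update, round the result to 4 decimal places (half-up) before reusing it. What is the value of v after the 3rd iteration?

-0.2836

Iteration 1:
  u = (-4 - (2.7)·1.0000) / (-6.7) = 1.0000
  v = (-2 - (-3)·-1.0000) / (5) = -1.0000
Iteration 2:
  u = (-4 - (2.7)·-1.0000) / (-6.7) = 0.1940
  v = (-2 - (-3)·1.0000) / (5) = 0.2000
Iteration 3:
  u = (-4 - (2.7)·0.2000) / (-6.7) = 0.6776
  v = (-2 - (-3)·0.1940) / (5) = -0.2836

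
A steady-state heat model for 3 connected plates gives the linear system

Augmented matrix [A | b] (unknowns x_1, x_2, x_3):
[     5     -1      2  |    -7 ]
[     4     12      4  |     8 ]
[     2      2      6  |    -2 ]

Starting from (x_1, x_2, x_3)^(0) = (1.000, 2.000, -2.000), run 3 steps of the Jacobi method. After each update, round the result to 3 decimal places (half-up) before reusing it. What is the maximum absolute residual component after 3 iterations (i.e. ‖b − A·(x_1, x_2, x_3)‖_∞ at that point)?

Iteration 1:
  x_1 = (-7 - (-1)·2.000 - (2)·-2.000) / (5) = -0.200
  x_2 = (8 - (4)·1.000 - (4)·-2.000) / (12) = 1.000
  x_3 = (-2 - (2)·1.000 - (2)·2.000) / (6) = -1.333
Iteration 2:
  x_1 = (-7 - (-1)·1.000 - (2)·-1.333) / (5) = -0.667
  x_2 = (8 - (4)·-0.200 - (4)·-1.333) / (12) = 1.178
  x_3 = (-2 - (2)·-0.200 - (2)·1.000) / (6) = -0.600
Iteration 3:
  x_1 = (-7 - (-1)·1.178 - (2)·-0.600) / (5) = -0.924
  x_2 = (8 - (4)·-0.667 - (4)·-0.600) / (12) = 1.089
  x_3 = (-2 - (2)·-0.667 - (2)·1.178) / (6) = -0.504
Residual b − A·x = (-0.283, 0.644, 0.694); ∞-norm = 0.694

0.694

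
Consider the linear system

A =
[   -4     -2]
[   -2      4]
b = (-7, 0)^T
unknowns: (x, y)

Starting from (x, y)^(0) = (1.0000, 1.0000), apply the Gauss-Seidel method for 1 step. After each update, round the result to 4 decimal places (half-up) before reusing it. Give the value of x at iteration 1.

1.2500

Iteration 1:
  x = (-7 - (-2)·1.0000) / (-4) = 1.2500
  y = (0 - (-2)·1.2500) / (4) = 0.6250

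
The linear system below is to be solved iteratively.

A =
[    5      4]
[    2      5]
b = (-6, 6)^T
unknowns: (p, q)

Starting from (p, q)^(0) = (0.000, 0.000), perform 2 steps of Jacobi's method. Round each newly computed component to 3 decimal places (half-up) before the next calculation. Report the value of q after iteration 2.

1.680

Iteration 1:
  p = (-6 - (4)·0.000) / (5) = -1.200
  q = (6 - (2)·0.000) / (5) = 1.200
Iteration 2:
  p = (-6 - (4)·1.200) / (5) = -2.160
  q = (6 - (2)·-1.200) / (5) = 1.680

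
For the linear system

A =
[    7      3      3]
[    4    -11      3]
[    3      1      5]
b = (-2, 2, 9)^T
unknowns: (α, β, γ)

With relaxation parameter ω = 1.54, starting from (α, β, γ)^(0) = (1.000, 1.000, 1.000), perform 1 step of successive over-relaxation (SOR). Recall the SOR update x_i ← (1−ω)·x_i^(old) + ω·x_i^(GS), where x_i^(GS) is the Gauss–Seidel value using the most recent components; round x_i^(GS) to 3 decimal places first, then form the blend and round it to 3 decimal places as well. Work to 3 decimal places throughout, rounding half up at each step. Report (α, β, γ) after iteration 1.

(-2.300, -1.687, 4.876)

Iteration 1:
  α: GS value = (-2 - (3)·1.000 - (3)·1.000) / (7) = -1.143;  α ← (1−ω)·1.000 + ω·-1.143 = -2.300
  β: GS value = (2 - (4)·-2.300 - (3)·1.000) / (-11) = -0.745;  β ← (1−ω)·1.000 + ω·-0.745 = -1.687
  γ: GS value = (9 - (3)·-2.300 - (1)·-1.687) / (5) = 3.517;  γ ← (1−ω)·1.000 + ω·3.517 = 4.876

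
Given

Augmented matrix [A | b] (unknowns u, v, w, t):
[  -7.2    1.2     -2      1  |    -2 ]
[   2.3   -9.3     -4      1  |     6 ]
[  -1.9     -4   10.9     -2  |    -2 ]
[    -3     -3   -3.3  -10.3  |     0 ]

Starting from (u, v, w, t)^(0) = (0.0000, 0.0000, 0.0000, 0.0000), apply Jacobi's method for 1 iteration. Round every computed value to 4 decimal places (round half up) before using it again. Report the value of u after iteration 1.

0.2778

Iteration 1:
  u = (-2 - (1.2)·0.0000 - (-2)·0.0000 - (1)·0.0000) / (-7.2) = 0.2778
  v = (6 - (2.3)·0.0000 - (-4)·0.0000 - (1)·0.0000) / (-9.3) = -0.6452
  w = (-2 - (-1.9)·0.0000 - (-4)·0.0000 - (-2)·0.0000) / (10.9) = -0.1835
  t = (0 - (-3)·0.0000 - (-3)·0.0000 - (-3.3)·0.0000) / (-10.3) = 0.0000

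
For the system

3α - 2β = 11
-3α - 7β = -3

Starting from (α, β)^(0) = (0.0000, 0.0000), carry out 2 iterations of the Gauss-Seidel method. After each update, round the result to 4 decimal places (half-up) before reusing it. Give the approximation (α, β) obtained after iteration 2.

(2.9047, -0.8163)

Iteration 1:
  α = (11 - (-2)·0.0000) / (3) = 3.6667
  β = (-3 - (-3)·3.6667) / (-7) = -1.1429
Iteration 2:
  α = (11 - (-2)·-1.1429) / (3) = 2.9047
  β = (-3 - (-3)·2.9047) / (-7) = -0.8163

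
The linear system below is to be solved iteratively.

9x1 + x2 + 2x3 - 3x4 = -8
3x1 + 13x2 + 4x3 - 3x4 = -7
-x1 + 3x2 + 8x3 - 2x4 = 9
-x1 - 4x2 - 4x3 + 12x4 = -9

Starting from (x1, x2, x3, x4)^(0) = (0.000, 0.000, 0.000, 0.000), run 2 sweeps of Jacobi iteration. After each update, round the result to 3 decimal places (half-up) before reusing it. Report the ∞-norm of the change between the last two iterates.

Iteration 1:
  x1 = (-8 - (1)·0.000 - (2)·0.000 - (-3)·0.000) / (9) = -0.889
  x2 = (-7 - (3)·0.000 - (4)·0.000 - (-3)·0.000) / (13) = -0.538
  x3 = (9 - (-1)·0.000 - (3)·0.000 - (-2)·0.000) / (8) = 1.125
  x4 = (-9 - (-1)·0.000 - (-4)·0.000 - (-4)·0.000) / (12) = -0.750
Iteration 2:
  x1 = (-8 - (1)·-0.538 - (2)·1.125 - (-3)·-0.750) / (9) = -1.329
  x2 = (-7 - (3)·-0.889 - (4)·1.125 - (-3)·-0.750) / (13) = -0.853
  x3 = (9 - (-1)·-0.889 - (3)·-0.538 - (-2)·-0.750) / (8) = 1.028
  x4 = (-9 - (-1)·-0.889 - (-4)·-0.538 - (-4)·1.125) / (12) = -0.628
Change: (-0.440, -0.315, -0.097, 0.122) → max |·| = 0.440

0.440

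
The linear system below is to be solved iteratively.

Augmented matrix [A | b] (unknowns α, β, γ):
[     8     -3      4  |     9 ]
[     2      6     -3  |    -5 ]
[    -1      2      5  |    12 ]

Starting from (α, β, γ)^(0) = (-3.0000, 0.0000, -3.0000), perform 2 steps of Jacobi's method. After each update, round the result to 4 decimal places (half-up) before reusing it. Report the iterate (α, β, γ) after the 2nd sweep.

(-0.2750, -0.8083, 3.4583)

Iteration 1:
  α = (9 - (-3)·0.0000 - (4)·-3.0000) / (8) = 2.6250
  β = (-5 - (2)·-3.0000 - (-3)·-3.0000) / (6) = -1.3333
  γ = (12 - (-1)·-3.0000 - (2)·0.0000) / (5) = 1.8000
Iteration 2:
  α = (9 - (-3)·-1.3333 - (4)·1.8000) / (8) = -0.2750
  β = (-5 - (2)·2.6250 - (-3)·1.8000) / (6) = -0.8083
  γ = (12 - (-1)·2.6250 - (2)·-1.3333) / (5) = 3.4583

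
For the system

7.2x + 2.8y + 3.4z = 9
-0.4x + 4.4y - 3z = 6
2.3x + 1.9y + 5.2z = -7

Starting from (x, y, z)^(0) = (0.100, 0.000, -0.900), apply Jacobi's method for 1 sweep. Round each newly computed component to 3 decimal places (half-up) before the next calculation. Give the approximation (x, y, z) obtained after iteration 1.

(1.675, 0.759, -1.390)

Iteration 1:
  x = (9 - (2.8)·0.000 - (3.4)·-0.900) / (7.2) = 1.675
  y = (6 - (-0.4)·0.100 - (-3)·-0.900) / (4.4) = 0.759
  z = (-7 - (2.3)·0.100 - (1.9)·0.000) / (5.2) = -1.390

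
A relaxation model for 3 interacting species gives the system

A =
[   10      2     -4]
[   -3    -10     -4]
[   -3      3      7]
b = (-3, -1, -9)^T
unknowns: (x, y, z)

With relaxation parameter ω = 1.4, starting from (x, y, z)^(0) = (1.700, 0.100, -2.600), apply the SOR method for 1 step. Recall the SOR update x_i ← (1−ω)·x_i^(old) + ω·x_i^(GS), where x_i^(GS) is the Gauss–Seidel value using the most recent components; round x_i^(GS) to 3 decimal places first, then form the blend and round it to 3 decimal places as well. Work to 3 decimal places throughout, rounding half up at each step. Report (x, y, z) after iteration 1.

(-2.584, 2.641, -3.895)

Iteration 1:
  x: GS value = (-3 - (2)·0.100 - (-4)·-2.600) / (10) = -1.360;  x ← (1−ω)·1.700 + ω·-1.360 = -2.584
  y: GS value = (-1 - (-3)·-2.584 - (-4)·-2.600) / (-10) = 1.915;  y ← (1−ω)·0.100 + ω·1.915 = 2.641
  z: GS value = (-9 - (-3)·-2.584 - (3)·2.641) / (7) = -3.525;  z ← (1−ω)·-2.600 + ω·-3.525 = -3.895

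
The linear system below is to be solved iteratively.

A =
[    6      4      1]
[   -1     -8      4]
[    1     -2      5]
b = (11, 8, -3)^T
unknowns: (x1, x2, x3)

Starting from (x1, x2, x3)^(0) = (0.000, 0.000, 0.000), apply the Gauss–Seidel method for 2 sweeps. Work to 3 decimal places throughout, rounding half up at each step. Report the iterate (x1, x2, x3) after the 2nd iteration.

(2.896, -2.091, -2.016)

Iteration 1:
  x1 = (11 - (4)·0.000 - (1)·0.000) / (6) = 1.833
  x2 = (8 - (-1)·1.833 - (4)·0.000) / (-8) = -1.229
  x3 = (-3 - (1)·1.833 - (-2)·-1.229) / (5) = -1.458
Iteration 2:
  x1 = (11 - (4)·-1.229 - (1)·-1.458) / (6) = 2.896
  x2 = (8 - (-1)·2.896 - (4)·-1.458) / (-8) = -2.091
  x3 = (-3 - (1)·2.896 - (-2)·-2.091) / (5) = -2.016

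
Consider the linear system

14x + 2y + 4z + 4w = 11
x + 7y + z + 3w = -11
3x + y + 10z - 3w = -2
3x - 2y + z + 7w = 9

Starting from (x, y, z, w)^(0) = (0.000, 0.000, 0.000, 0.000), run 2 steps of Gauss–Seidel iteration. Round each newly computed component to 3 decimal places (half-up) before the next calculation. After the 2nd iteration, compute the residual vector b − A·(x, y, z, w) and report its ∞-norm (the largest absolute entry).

Iteration 1:
  x = (11 - (2)·0.000 - (4)·0.000 - (4)·0.000) / (14) = 0.786
  y = (-11 - (1)·0.786 - (1)·0.000 - (3)·0.000) / (7) = -1.684
  z = (-2 - (3)·0.786 - (1)·-1.684 - (-3)·0.000) / (10) = -0.267
  w = (9 - (3)·0.786 - (-2)·-1.684 - (1)·-0.267) / (7) = 0.506
Iteration 2:
  x = (11 - (2)·-1.684 - (4)·-0.267 - (4)·0.506) / (14) = 0.958
  y = (-11 - (1)·0.958 - (1)·-0.267 - (3)·0.506) / (7) = -1.887
  z = (-2 - (3)·0.958 - (1)·-1.887 - (-3)·0.506) / (10) = -0.147
  w = (9 - (3)·0.958 - (-2)·-1.887 - (1)·-0.147) / (7) = 0.357
Residual b − A·x = (0.522, 0.327, -0.446, 0.000); ∞-norm = 0.522

0.522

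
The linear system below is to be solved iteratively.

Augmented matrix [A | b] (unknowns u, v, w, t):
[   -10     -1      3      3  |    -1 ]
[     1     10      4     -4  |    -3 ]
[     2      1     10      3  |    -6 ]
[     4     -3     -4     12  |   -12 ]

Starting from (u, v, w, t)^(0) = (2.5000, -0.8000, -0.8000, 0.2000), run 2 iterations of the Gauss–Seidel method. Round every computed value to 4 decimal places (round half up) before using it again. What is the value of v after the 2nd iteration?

Iteration 1:
  u = (-1 - (-1)·-0.8000 - (3)·-0.8000 - (3)·0.2000) / (-10) = 0.0000
  v = (-3 - (1)·0.0000 - (4)·-0.8000 - (-4)·0.2000) / (10) = 0.1000
  w = (-6 - (2)·0.0000 - (1)·0.1000 - (3)·0.2000) / (10) = -0.6700
  t = (-12 - (4)·0.0000 - (-3)·0.1000 - (-4)·-0.6700) / (12) = -1.1983
Iteration 2:
  u = (-1 - (-1)·0.1000 - (3)·-0.6700 - (3)·-1.1983) / (-10) = -0.4705
  v = (-3 - (1)·-0.4705 - (4)·-0.6700 - (-4)·-1.1983) / (10) = -0.4643
  w = (-6 - (2)·-0.4705 - (1)·-0.4643 - (3)·-1.1983) / (10) = -0.1000
  t = (-12 - (4)·-0.4705 - (-3)·-0.4643 - (-4)·-0.1000) / (12) = -0.9926

-0.4643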